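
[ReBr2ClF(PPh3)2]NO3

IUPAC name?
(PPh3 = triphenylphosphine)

The 1 nitrate counter-ion carries a total charge of -1, so each complex ion is 1+.
Ligand charges: 1×chloro (-1 each), 2×triphenylphosphine (neutral), 1×fluoro (-1 each), 2×bromo (-1 each); total -4. So Re + (-4) = 1+, giving Re = +5.
Ligands are named alphabetically: bromo before chloro before fluoro before triphenylphosphine.

dibromochlorofluorobis(triphenylphosphine)rhenium(V) nitrate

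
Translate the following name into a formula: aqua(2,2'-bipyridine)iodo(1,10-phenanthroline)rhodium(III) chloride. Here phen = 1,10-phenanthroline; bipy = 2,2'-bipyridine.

[Rh(bipy)(H2O)I(phen)]Cl2

Ligands: 1 iodo (I, -1), 1 1,10-phenanthroline (phen, neutral), 1 aqua (H2O, neutral), 1 2,2'-bipyridine (bipy, neutral). Ligand charge sum = -1.
With Rh in oxidation state +3, the complex ion is [Rh...]^2+.
Charge balance with chloride (-1) requires 1 complex ion per 2 chloride.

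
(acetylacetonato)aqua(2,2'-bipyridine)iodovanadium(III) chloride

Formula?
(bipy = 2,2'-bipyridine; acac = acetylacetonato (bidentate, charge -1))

[V(acac)(bipy)(H2O)I]Cl

Ligands: 1 2,2'-bipyridine (bipy, neutral), 1 acetylacetonato (acac, -1), 1 iodo (I, -1), 1 aqua (H2O, neutral). Ligand charge sum = -2.
Charge balance with chloride (-1) requires 1 complex ion per 1 chloride.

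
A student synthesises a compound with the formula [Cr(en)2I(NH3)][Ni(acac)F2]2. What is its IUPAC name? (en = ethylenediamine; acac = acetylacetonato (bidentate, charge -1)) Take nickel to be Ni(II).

Ni is given as +2; the anion's ligand charges sum to -3, so the complex anion is 1−.
With 2 anions per cation, the cation must be 2×1 = 2+.
Cation: ligand charges sum to -1; for the ion to be 2+, Cr = +3.

amminebis(ethylenediamine)iodochromium(III) (acetylacetonato)difluoronickelate(II)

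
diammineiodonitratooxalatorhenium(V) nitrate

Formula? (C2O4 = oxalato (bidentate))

Ligands: 1 nitrato (NO3, -1), 2 ammine (NH3, neutral), 1 iodo (I, -1), 1 oxalato (C2O4, -2). Ligand charge sum = -4.
With Re in oxidation state +5, the complex ion is [Re...]^1+.
Charge balance with nitrate (-1) requires 1 complex ion per 1 nitrate.

[Re(C2O4)I(NH3)2(NO3)]NO3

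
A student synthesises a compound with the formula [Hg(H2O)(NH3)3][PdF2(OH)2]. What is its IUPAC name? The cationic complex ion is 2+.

triammineaquamercury(II) difluorodihydroxopalladate(II)

The complex cation is given as 2+; its ligand charges sum to 0, so Hg = +2.
A 1:1 salt means the anion carries the equal and opposite charge, 2−.
Anion: ligand charges sum to -4; for the ion to be 2−, Pd = +2.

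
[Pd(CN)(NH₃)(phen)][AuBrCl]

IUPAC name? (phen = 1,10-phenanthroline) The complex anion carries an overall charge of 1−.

The complex anion is given as 1−; its ligand charges sum to -2, so Au = +1.
A 1:1 salt means the cation carries the equal and opposite charge, 1+.
Cation: ligand charges sum to -1; for the ion to be 1+, Pd = +2.

amminecyano(1,10-phenanthroline)palladium(II) bromochloroaurate(I)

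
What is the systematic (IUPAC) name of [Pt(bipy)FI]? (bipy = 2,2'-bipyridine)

(2,2'-bipyridine)fluoroiodoplatinum(II)

There is no counter-ion, so the complex is neutral overall.
Ligand charges: 1×fluoro (-1 each), 1×2,2'-bipyridine (neutral), 1×iodo (-1 each); total -2. So Pt + (-2) = 0, giving Pt = +2.
Ligands are named alphabetically: bipyridine before fluoro before iodo.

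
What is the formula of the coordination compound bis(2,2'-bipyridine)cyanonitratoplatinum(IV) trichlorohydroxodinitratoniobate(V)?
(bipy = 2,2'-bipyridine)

Cation [Pt…]: ligand charges -2, Pt(IV) ⇒ ion charge 2+.
Anion [Nb…]: ligand charges -6, Nb(V) ⇒ ion charge 1−.

[Pt(bipy)2(CN)(NO3)][NbCl3(NO3)2(OH)]2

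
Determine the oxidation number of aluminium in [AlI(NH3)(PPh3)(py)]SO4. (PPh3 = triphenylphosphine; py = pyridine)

1 sulfate outside the brackets (-2 each) → the complex ion is 2+.
Ligand charges: 1×NH3 neutral; 1×PPh3 neutral; 1×py neutral; 1×I = -1; sum -1.
Al + (-1) = 2+ ⇒ Al is +3.

+3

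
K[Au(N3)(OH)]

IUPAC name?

potassium azidohydroxoaurate(I)

The 1 potassium counter-ion carries a total charge of +1, so each complex ion is 1−.
Ligand charges: 1×azido (-1 each), 1×hydroxo (-1 each); total -2. So Au + (-2) = 1−, giving Au = +1.
Ligands are named alphabetically: azido before hydroxo.
The complex ion is anionic, so gold takes the -ate form aurate(I).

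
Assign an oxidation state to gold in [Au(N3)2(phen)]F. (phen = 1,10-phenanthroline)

+3

1 fluoride outside the brackets (-1 each) → the complex ion is 1+.
Ligand charges: 2×N3 = -2; 1×phen neutral; sum -2.
Au + (-2) = 1+ ⇒ Au is +3.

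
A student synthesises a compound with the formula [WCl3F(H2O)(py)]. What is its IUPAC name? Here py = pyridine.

There is no counter-ion, so the complex is neutral overall.
Ligand charges: 1×aqua (neutral), 1×fluoro (-1 each), 1×pyridine (neutral), 3×chloro (-1 each); total -4. So W + (-4) = 0, giving W = +4.
Ligands are named alphabetically: aqua before chloro before fluoro before pyridine.

aquatrichlorofluoro(pyridine)tungsten(IV)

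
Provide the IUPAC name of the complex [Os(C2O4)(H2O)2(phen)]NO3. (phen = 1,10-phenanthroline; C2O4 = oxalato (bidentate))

The 1 nitrate counter-ion carries a total charge of -1, so each complex ion is 1+.
Ligand charges: 1×1,10-phenanthroline (neutral), 2×aqua (neutral), 1×oxalato (-2 each); total -2. So Os + (-2) = 1+, giving Os = +3.
Ligands are named alphabetically: aqua before oxalato before phenanthroline.

diaquaoxalato(1,10-phenanthroline)osmium(III) nitrate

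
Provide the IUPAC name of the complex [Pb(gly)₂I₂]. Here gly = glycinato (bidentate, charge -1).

There is no counter-ion, so the complex is neutral overall.
Ligand charges: 2×glycinato (-1 each), 2×iodo (-1 each); total -4. So Pb + (-4) = 0, giving Pb = +4.
Ligands are named alphabetically: glycinato before iodo.

bis(glycinato)diiodolead(IV)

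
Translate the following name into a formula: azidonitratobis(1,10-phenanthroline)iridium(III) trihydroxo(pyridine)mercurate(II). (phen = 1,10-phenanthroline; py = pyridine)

[Ir(N3)(NO3)(phen)2][Hg(OH)3(py)]

Cation [Ir…]: ligand charges -2, Ir(III) ⇒ ion charge 1+.
Anion [Hg…]: ligand charges -3, Hg(II) ⇒ ion charge 1−.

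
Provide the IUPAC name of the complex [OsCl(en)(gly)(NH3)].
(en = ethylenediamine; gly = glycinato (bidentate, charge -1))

amminechloro(ethylenediamine)(glycinato)osmium(II)

There is no counter-ion, so the complex is neutral overall.
Ligand charges: 1×chloro (-1 each), 1×ethylenediamine (neutral), 1×glycinato (-1 each), 1×ammine (neutral); total -2. So Os + (-2) = 0, giving Os = +2.
Ligands are named alphabetically: ammine before chloro before ethylenediamine before glycinato.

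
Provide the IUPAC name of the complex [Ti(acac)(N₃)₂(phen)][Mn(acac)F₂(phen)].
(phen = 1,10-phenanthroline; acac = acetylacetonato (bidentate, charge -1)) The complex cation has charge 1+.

(acetylacetonato)diazido(1,10-phenanthroline)titanium(IV) (acetylacetonato)difluoro(1,10-phenanthroline)manganate(II)

Both ions are complex: the cation is named first with the plain metal name, the anion second with the -ate form; each ion's ligands are alphabetised independently.
The complex cation is given as 1+; its ligand charges sum to -3, so Ti = +4.
A 1:1 salt means the anion carries the equal and opposite charge, 1−.
Anion: ligand charges sum to -3; for the ion to be 1−, Mn = +2.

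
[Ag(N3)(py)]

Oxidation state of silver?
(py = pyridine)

No counter-ion: the bracketed complex is neutral.
Ligand charges: 1×N3 = -1; 1×py neutral; sum -1.
Ag + (-1) = 0 ⇒ Ag is +1.

+1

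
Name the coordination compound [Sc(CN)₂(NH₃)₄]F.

tetraamminedicyanoscandium(III) fluoride

The 1 fluoride counter-ion carries a total charge of -1, so each complex ion is 1+.
Ligand charges: 4×ammine (neutral), 2×cyano (-1 each); total -2. So Sc + (-2) = 1+, giving Sc = +3.
Ligands are named alphabetically: ammine before cyano.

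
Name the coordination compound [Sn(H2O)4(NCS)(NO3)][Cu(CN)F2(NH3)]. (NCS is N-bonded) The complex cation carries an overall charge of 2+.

tetraaquaisothiocyanatonitratotin(IV) amminecyanodifluorocuprate(I)

Both ions are complex: the cation is named first with the plain metal name, the anion second with the -ate form; each ion's ligands are alphabetised independently.
The complex cation is given as 2+; its ligand charges sum to -2, so Sn = +4.
A 1:1 salt means the anion carries the equal and opposite charge, 2−.
Anion: ligand charges sum to -3; for the ion to be 2−, Cu = +1.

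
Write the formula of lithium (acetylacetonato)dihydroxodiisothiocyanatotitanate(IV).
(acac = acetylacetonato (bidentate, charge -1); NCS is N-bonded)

Li[Ti(acac)(NCS)2(OH)2]

Ligands: 1 acetylacetonato (acac, -1), 2 isothiocyanato (NCS, -1), 2 hydroxo (OH, -1). Ligand charge sum = -5.
Charge balance with lithium (+1) requires 1 complex ion per 1 lithium.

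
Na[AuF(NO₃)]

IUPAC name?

sodium fluoronitratoaurate(I)

The 1 sodium counter-ion carries a total charge of +1, so each complex ion is 1−.
Ligand charges: 1×nitrato (-1 each), 1×fluoro (-1 each); total -2. So Au + (-2) = 1−, giving Au = +1.
Ligands are named alphabetically: fluoro before nitrato.
The complex ion is anionic, so gold takes the -ate form aurate(I).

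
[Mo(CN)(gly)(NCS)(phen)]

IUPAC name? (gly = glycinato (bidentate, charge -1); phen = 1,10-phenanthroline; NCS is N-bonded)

There is no counter-ion, so the complex is neutral overall.
Ligand charges: 1×glycinato (-1 each), 1×cyano (-1 each), 1×1,10-phenanthroline (neutral), 1×isothiocyanato (-1 each); total -3. So Mo + (-3) = 0, giving Mo = +3.
Ligands are named alphabetically: cyano before glycinato before isothiocyanato before phenanthroline.

cyano(glycinato)isothiocyanato(1,10-phenanthroline)molybdenum(III)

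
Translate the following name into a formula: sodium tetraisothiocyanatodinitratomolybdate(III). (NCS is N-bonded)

Ligands: 4 isothiocyanato (NCS, -1), 2 nitrato (NO3, -1). Ligand charge sum = -6.
With Mo in oxidation state +3, the complex ion is [Mo...]^3−.
Charge balance with sodium (+1) requires 1 complex ion per 3 sodium.

Na3[Mo(NCS)4(NO3)2]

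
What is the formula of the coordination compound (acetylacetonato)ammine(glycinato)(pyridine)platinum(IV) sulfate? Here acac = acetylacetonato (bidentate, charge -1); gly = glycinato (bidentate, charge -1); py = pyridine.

Ligands: 1 ammine (NH3, neutral), 1 acetylacetonato (acac, -1), 1 glycinato (gly, -1), 1 pyridine (py, neutral). Ligand charge sum = -2.
With Pt in oxidation state +4, the complex ion is [Pt...]^2+.
Charge balance with sulfate (-2) requires 1 complex ion per 1 sulfate.

[Pt(acac)(gly)(NH3)(py)]SO4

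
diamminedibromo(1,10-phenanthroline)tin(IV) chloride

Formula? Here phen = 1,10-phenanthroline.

[SnBr2(NH3)2(phen)]Cl2

Ligands: 2 bromo (Br, -1), 1 1,10-phenanthroline (phen, neutral), 2 ammine (NH3, neutral). Ligand charge sum = -2.
With Sn in oxidation state +4, the complex ion is [Sn...]^2+.
Charge balance with chloride (-1) requires 1 complex ion per 2 chloride.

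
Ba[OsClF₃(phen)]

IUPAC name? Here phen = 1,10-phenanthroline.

The 1 barium counter-ion carries a total charge of +2, so each complex ion is 2−.
Ligand charges: 3×fluoro (-1 each), 1×chloro (-1 each), 1×1,10-phenanthroline (neutral); total -4. So Os + (-4) = 2−, giving Os = +2.
Ligands are named alphabetically: chloro before fluoro before phenanthroline.
The complex ion is anionic, so osmium takes the -ate form osmate(II).

barium chlorotrifluoro(1,10-phenanthroline)osmate(II)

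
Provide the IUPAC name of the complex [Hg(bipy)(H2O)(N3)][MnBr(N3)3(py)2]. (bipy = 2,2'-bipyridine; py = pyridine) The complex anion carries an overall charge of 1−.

Both ions are complex: the cation is named first with the plain metal name, the anion second with the -ate form; each ion's ligands are alphabetised independently.
The complex anion is given as 1−; its ligand charges sum to -4, so Mn = +3.
A 1:1 salt means the cation carries the equal and opposite charge, 1+.
Cation: ligand charges sum to -1; for the ion to be 1+, Hg = +2.

aquaazido(2,2'-bipyridine)mercury(II) triazidobromobis(pyridine)manganate(III)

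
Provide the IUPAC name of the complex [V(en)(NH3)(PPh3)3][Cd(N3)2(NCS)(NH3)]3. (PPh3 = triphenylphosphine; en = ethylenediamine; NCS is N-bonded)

Cadmium is always +2 in its complexes; the anion's ligand charges sum to -3, so the complex anion is 1−.
With 3 anions per cation, the cation must be 3×1 = 3+.
Cation: ligand charges sum to 0; for the ion to be 3+, V = +3.

ammine(ethylenediamine)tris(triphenylphosphine)vanadium(III) amminediazidoisothiocyanatocadmate(II)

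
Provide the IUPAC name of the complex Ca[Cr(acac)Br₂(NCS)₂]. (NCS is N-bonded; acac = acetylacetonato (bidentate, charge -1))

calcium (acetylacetonato)dibromodiisothiocyanatochromate(III)

The 1 calcium counter-ion carries a total charge of +2, so each complex ion is 2−.
Ligand charges: 2×bromo (-1 each), 2×isothiocyanato (-1 each), 1×acetylacetonato (-1 each); total -5. So Cr + (-5) = 2−, giving Cr = +3.
Ligands are named alphabetically: acetylacetonato before bromo before isothiocyanato.
The complex ion is anionic, so chromium takes the -ate form chromate(III).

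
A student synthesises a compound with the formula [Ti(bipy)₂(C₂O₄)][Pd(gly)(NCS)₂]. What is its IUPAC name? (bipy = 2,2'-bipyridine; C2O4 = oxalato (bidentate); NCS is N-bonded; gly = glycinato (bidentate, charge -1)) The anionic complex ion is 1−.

Both ions are complex: the cation is named first with the plain metal name, the anion second with the -ate form; each ion's ligands are alphabetised independently.
The complex anion is given as 1−; its ligand charges sum to -3, so Pd = +2.
A 1:1 salt means the cation carries the equal and opposite charge, 1+.
Cation: ligand charges sum to -2; for the ion to be 1+, Ti = +3.

bis(2,2'-bipyridine)oxalatotitanium(III) (glycinato)diisothiocyanatopalladate(II)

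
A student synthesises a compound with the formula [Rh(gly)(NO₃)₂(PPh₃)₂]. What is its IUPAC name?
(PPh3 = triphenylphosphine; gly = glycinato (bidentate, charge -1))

(glycinato)dinitratobis(triphenylphosphine)rhodium(III)

There is no counter-ion, so the complex is neutral overall.
Ligand charges: 2×triphenylphosphine (neutral), 2×nitrato (-1 each), 1×glycinato (-1 each); total -3. So Rh + (-3) = 0, giving Rh = +3.
Ligands are named alphabetically: glycinato before nitrato before triphenylphosphine.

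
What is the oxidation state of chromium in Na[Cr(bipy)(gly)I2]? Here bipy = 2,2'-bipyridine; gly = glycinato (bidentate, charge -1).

+2

1 sodium outside the brackets (+1 each) → the complex ion is 1−.
Ligand charges: 2×I = -2; 1×bipy neutral; 1×gly = -1; sum -3.
Cr + (-3) = 1− ⇒ Cr is +2.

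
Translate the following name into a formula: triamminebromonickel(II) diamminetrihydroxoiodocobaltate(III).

Cation [Ni…]: ligand charges -1, Ni(II) ⇒ ion charge 1+.
Anion [Co…]: ligand charges -4, Co(III) ⇒ ion charge 1−.
One 1+ cation balances one 1− anion.

[NiBr(NH3)3][CoI(NH3)2(OH)3]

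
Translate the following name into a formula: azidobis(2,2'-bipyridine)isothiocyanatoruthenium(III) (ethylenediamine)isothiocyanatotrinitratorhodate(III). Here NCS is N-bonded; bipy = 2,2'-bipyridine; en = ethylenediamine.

Cation [Ru…]: ligand charges -2, Ru(III) ⇒ ion charge 1+.
Anion [Rh…]: ligand charges -4, Rh(III) ⇒ ion charge 1−.
One 1+ cation balances one 1− anion.

[Ru(bipy)2(N3)(NCS)][Rh(en)(NCS)(NO3)3]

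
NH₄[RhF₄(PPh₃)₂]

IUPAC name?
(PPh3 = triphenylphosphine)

ammonium tetrafluorobis(triphenylphosphine)rhodate(III)

The 1 ammonium counter-ion carries a total charge of +1, so each complex ion is 1−.
Ligand charges: 4×fluoro (-1 each), 2×triphenylphosphine (neutral); total -4. So Rh + (-4) = 1−, giving Rh = +3.
The complex ion is anionic, so rhodium takes the -ate form rhodate(III).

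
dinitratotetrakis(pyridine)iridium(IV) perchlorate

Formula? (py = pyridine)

Ligands: 4 pyridine (py, neutral), 2 nitrato (NO3, -1). Ligand charge sum = -2.
With Ir in oxidation state +4, the complex ion is [Ir...]^2+.
Charge balance with perchlorate (-1) requires 1 complex ion per 2 perchlorate.

[Ir(NO3)2(py)4](ClO4)2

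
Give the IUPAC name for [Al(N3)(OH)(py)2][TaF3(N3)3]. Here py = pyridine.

azidohydroxobis(pyridine)aluminium(III) triazidotrifluorotantalate(V)

Both ions are complex: the cation is named first with the plain metal name, the anion second with the -ate form; each ion's ligands are alphabetised independently.
Aluminium is always +3 in its complexes; the cation's ligand charges sum to -2, so the complex cation is 1+.
A 1:1 salt means the anion carries the equal and opposite charge, 1−.
Anion: ligand charges sum to -6; for the ion to be 1−, Ta = +5.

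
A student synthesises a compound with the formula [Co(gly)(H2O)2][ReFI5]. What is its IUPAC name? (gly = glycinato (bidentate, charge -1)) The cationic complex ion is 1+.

diaqua(glycinato)cobalt(II) fluoropentaiodorhenate(V)

Both ions are complex: the cation is named first with the plain metal name, the anion second with the -ate form; each ion's ligands are alphabetised independently.
The complex cation is given as 1+; its ligand charges sum to -1, so Co = +2.
A 1:1 salt means the anion carries the equal and opposite charge, 1−.
Anion: ligand charges sum to -6; for the ion to be 1−, Re = +5.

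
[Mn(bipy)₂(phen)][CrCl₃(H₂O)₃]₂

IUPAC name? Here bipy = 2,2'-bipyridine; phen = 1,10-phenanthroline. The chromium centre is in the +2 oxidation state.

bis(2,2'-bipyridine)(1,10-phenanthroline)manganese(II) triaquatrichlorochromate(II)

Cr is given as +2; the anion's ligand charges sum to -3, so the complex anion is 1−.
With 2 anions per cation, the cation must be 2×1 = 2+.
Cation: ligand charges sum to 0; for the ion to be 2+, Mn = +2.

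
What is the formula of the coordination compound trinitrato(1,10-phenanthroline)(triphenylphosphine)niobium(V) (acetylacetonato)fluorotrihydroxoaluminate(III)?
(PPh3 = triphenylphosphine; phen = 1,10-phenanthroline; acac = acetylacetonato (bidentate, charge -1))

Cation [Nb…]: ligand charges -3, Nb(V) ⇒ ion charge 2+.
Anion [Al…]: ligand charges -5, Al(III) ⇒ ion charge 2−.

[Nb(NO3)3(phen)(PPh3)][Al(acac)F(OH)3]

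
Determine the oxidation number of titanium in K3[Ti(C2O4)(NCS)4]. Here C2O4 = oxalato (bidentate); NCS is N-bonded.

3 potassium outside the brackets (+1 each) → the complex ion is 3−.
Ligand charges: 1×C2O4 = -2; 4×NCS = -4; sum -6.
Ti + (-6) = 3− ⇒ Ti is +3.

+3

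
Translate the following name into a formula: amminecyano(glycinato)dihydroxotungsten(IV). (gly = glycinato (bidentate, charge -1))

Ligands: 1 glycinato (gly, -1), 1 ammine (NH3, neutral), 1 cyano (CN, -1), 2 hydroxo (OH, -1). Ligand charge sum = -4.
With W in oxidation state +4, the complex ion is [W...].

[W(CN)(gly)(NH3)(OH)2]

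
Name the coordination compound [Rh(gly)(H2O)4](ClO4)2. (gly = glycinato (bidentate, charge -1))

tetraaqua(glycinato)rhodium(III) perchlorate

The 2 perchlorate counter-ions carry a total charge of -2, so each complex ion is 2+.
Ligand charges: 1×glycinato (-1 each), 4×aqua (neutral); total -1. So Rh + (-1) = 2+, giving Rh = +3.
Ligands are named alphabetically: aqua before glycinato.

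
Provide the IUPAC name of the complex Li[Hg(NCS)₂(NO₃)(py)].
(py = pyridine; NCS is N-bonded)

The 1 lithium counter-ion carries a total charge of +1, so each complex ion is 1−.
Ligand charges: 1×pyridine (neutral), 2×isothiocyanato (-1 each), 1×nitrato (-1 each); total -3. So Hg + (-3) = 1−, giving Hg = +2.
Ligands are named alphabetically: isothiocyanato before nitrato before pyridine.
The complex ion is anionic, so mercury takes the -ate form mercurate(II).

lithium diisothiocyanatonitrato(pyridine)mercurate(II)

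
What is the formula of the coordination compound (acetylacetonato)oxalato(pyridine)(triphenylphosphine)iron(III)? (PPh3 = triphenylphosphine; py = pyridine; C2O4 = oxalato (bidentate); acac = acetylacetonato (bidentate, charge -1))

Ligands: 1 triphenylphosphine (PPh3, neutral), 1 pyridine (py, neutral), 1 oxalato (C2O4, -2), 1 acetylacetonato (acac, -1). Ligand charge sum = -3.
With Fe in oxidation state +3, the complex ion is [Fe...].

[Fe(acac)(C2O4)(PPh3)(py)]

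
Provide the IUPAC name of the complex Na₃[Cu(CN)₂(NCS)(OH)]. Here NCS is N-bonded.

sodium dicyanohydroxoisothiocyanatocuprate(I)

The 3 sodium counter-ions carry a total charge of +3, so each complex ion is 3−.
Ligand charges: 1×isothiocyanato (-1 each), 2×cyano (-1 each), 1×hydroxo (-1 each); total -4. So Cu + (-4) = 3−, giving Cu = +1.
The complex ion is anionic, so copper takes the -ate form cuprate(I).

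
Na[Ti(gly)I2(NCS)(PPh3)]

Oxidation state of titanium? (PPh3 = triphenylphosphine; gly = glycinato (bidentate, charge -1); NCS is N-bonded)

+3

1 sodium outside the brackets (+1 each) → the complex ion is 1−.
Ligand charges: 2×I = -2; 1×PPh3 neutral; 1×gly = -1; 1×NCS = -1; sum -4.
Ti + (-4) = 1− ⇒ Ti is +3.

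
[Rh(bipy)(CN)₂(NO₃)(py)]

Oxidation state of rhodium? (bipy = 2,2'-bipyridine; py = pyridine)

No counter-ion: the bracketed complex is neutral.
Ligand charges: 1×NO3 = -1; 1×bipy neutral; 1×py neutral; 2×CN = -2; sum -3.
Rh + (-3) = 0 ⇒ Rh is +3.

+3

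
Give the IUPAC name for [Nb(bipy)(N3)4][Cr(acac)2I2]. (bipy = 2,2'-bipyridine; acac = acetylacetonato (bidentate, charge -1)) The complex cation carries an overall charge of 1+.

tetraazido(2,2'-bipyridine)niobium(V) bis(acetylacetonato)diiodochromate(III)

Both ions are complex: the cation is named first with the plain metal name, the anion second with the -ate form; each ion's ligands are alphabetised independently.
The complex cation is given as 1+; its ligand charges sum to -4, so Nb = +5.
A 1:1 salt means the anion carries the equal and opposite charge, 1−.
Anion: ligand charges sum to -4; for the ion to be 1−, Cr = +3.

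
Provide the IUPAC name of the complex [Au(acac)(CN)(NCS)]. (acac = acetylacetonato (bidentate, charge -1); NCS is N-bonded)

(acetylacetonato)cyanoisothiocyanatogold(III)

There is no counter-ion, so the complex is neutral overall.
Ligand charges: 1×acetylacetonato (-1 each), 1×cyano (-1 each), 1×isothiocyanato (-1 each); total -3. So Au + (-3) = 0, giving Au = +3.
Ligands are named alphabetically: acetylacetonato before cyano before isothiocyanato.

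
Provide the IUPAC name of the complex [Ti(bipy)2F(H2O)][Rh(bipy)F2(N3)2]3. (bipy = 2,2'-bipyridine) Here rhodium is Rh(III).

Both ions are complex: the cation is named first with the plain metal name, the anion second with the -ate form; each ion's ligands are alphabetised independently.
Rh is given as +3; the anion's ligand charges sum to -4, so the complex anion is 1−.
With 3 anions per cation, the cation must be 3×1 = 3+.
Cation: ligand charges sum to -1; for the ion to be 3+, Ti = +4.

aquabis(2,2'-bipyridine)fluorotitanium(IV) diazido(2,2'-bipyridine)difluororhodate(III)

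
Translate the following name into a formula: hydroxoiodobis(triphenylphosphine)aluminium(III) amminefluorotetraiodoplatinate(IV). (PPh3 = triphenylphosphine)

Cation [Al…]: ligand charges -2, Al(III) ⇒ ion charge 1+.
Anion [Pt…]: ligand charges -5, Pt(IV) ⇒ ion charge 1−.
One 1+ cation balances one 1− anion.

[AlI(OH)(PPh3)2][PtFI4(NH3)]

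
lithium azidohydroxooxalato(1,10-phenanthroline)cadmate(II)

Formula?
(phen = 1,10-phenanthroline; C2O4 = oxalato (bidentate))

Ligands: 1 1,10-phenanthroline (phen, neutral), 1 hydroxo (OH, -1), 1 oxalato (C2O4, -2), 1 azido (N3, -1). Ligand charge sum = -4.
Charge balance with lithium (+1) requires 1 complex ion per 2 lithium.

Li2[Cd(C2O4)(N3)(OH)(phen)]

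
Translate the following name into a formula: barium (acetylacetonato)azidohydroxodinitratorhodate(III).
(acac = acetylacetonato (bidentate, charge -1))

Ba[Rh(acac)(N3)(NO3)2(OH)]

Ligands: 1 azido (N3, -1), 1 hydroxo (OH, -1), 2 nitrato (NO3, -1), 1 acetylacetonato (acac, -1). Ligand charge sum = -5.
Charge balance with barium (+2) requires 1 complex ion per 1 barium.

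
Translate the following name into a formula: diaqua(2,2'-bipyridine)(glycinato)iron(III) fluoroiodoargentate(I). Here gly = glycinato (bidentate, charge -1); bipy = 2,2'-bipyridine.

Cation [Fe…]: ligand charges -1, Fe(III) ⇒ ion charge 2+.
Anion [Ag…]: ligand charges -2, Ag(I) ⇒ ion charge 1−.

[Fe(bipy)(gly)(H2O)2][AgFI]2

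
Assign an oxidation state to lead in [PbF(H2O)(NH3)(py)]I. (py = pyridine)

+2

1 iodide outside the brackets (-1 each) → the complex ion is 1+.
Ligand charges: 1×py neutral; 1×NH3 neutral; 1×H2O neutral; 1×F = -1; sum -1.
Pb + (-1) = 1+ ⇒ Pb is +2.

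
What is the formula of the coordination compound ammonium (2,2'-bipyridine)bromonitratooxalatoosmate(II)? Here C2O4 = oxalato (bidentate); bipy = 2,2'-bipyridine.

(NH4)2[Os(bipy)Br(C2O4)(NO3)]

Ligands: 1 bromo (Br, -1), 1 nitrato (NO3, -1), 1 oxalato (C2O4, -2), 1 2,2'-bipyridine (bipy, neutral). Ligand charge sum = -4.
Charge balance with ammonium (+1) requires 1 complex ion per 2 ammonium.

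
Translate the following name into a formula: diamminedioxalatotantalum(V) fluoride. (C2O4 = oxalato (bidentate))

[Ta(C2O4)2(NH3)2]F

Ligands: 2 oxalato (C2O4, -2), 2 ammine (NH3, neutral). Ligand charge sum = -4.
Charge balance with fluoride (-1) requires 1 complex ion per 1 fluoride.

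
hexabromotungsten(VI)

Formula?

Ligands: 6 bromo (Br, -1). Ligand charge sum = -6.
With W in oxidation state +6, the complex ion is [W...].

[WBr6]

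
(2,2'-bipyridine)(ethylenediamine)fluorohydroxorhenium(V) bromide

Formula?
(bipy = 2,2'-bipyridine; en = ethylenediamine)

[Re(bipy)(en)F(OH)]Br3

Ligands: 1 2,2'-bipyridine (bipy, neutral), 1 ethylenediamine (en, neutral), 1 fluoro (F, -1), 1 hydroxo (OH, -1). Ligand charge sum = -2.
Charge balance with bromide (-1) requires 1 complex ion per 3 bromide.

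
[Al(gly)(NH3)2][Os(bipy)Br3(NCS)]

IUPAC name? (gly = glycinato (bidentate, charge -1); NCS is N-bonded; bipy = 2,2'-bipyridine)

Both ions are complex: the cation is named first with the plain metal name, the anion second with the -ate form; each ion's ligands are alphabetised independently.
Aluminium is always +3 in its complexes; the cation's ligand charges sum to -1, so the complex cation is 2+.
A 1:1 salt means the anion carries the equal and opposite charge, 2−.
Anion: ligand charges sum to -4; for the ion to be 2−, Os = +2.

diammine(glycinato)aluminium(III) (2,2'-bipyridine)tribromoisothiocyanatoosmate(II)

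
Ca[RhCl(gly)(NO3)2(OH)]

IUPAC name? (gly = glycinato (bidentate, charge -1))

The 1 calcium counter-ion carries a total charge of +2, so each complex ion is 2−.
Ligand charges: 1×chloro (-1 each), 1×hydroxo (-1 each), 1×glycinato (-1 each), 2×nitrato (-1 each); total -5. So Rh + (-5) = 2−, giving Rh = +3.
Ligands are named alphabetically: chloro before glycinato before hydroxo before nitrato.
The complex ion is anionic, so rhodium takes the -ate form rhodate(III).

calcium chloro(glycinato)hydroxodinitratorhodate(III)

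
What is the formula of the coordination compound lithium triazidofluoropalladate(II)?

Ligands: 3 azido (N3, -1), 1 fluoro (F, -1). Ligand charge sum = -4.
With Pd in oxidation state +2, the complex ion is [Pd...]^2−.
Charge balance with lithium (+1) requires 1 complex ion per 2 lithium.

Li2[PdF(N3)3]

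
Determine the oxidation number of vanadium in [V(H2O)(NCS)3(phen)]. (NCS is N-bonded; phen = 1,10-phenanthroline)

No counter-ion: the bracketed complex is neutral.
Ligand charges: 3×NCS = -3; 1×phen neutral; 1×H2O neutral; sum -3.
V + (-3) = 0 ⇒ V is +3.

+3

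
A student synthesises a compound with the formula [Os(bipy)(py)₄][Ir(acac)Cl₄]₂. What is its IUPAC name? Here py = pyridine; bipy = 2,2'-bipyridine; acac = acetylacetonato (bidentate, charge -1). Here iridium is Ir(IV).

Ir is given as +4; the anion's ligand charges sum to -5, so the complex anion is 1−.
With 2 anions per cation, the cation must be 2×1 = 2+.
Cation: ligand charges sum to 0; for the ion to be 2+, Os = +2.

(2,2'-bipyridine)tetrakis(pyridine)osmium(II) (acetylacetonato)tetrachloroiridate(IV)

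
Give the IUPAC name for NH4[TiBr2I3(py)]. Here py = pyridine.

The 1 ammonium counter-ion carries a total charge of +1, so each complex ion is 1−.
Ligand charges: 3×iodo (-1 each), 1×pyridine (neutral), 2×bromo (-1 each); total -5. So Ti + (-5) = 1−, giving Ti = +4.
Ligands are named alphabetically: bromo before iodo before pyridine.
The complex ion is anionic, so titanium takes the -ate form titanate(IV).

ammonium dibromotriiodo(pyridine)titanate(IV)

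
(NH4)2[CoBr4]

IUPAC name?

ammonium tetrabromocobaltate(II)

The 2 ammonium counter-ions carry a total charge of +2, so each complex ion is 2−.
Ligand charges: 4×bromo (-1 each); total -4. So Co + (-4) = 2−, giving Co = +2.
The complex ion is anionic, so cobalt takes the -ate form cobaltate(II).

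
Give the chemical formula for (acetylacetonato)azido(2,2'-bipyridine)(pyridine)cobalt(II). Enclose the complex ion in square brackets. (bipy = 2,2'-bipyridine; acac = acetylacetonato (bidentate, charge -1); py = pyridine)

Ligands: 1 2,2'-bipyridine (bipy, neutral), 1 acetylacetonato (acac, -1), 1 azido (N3, -1), 1 pyridine (py, neutral). Ligand charge sum = -2.
With Co in oxidation state +2, the complex ion is [Co...].

[Co(acac)(bipy)(N3)(py)]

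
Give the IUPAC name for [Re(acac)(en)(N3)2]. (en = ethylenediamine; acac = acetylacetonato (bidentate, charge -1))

There is no counter-ion, so the complex is neutral overall.
Ligand charges: 2×azido (-1 each), 1×ethylenediamine (neutral), 1×acetylacetonato (-1 each); total -3. So Re + (-3) = 0, giving Re = +3.
Ligands are named alphabetically: acetylacetonato before azido before ethylenediamine.

(acetylacetonato)diazido(ethylenediamine)rhenium(III)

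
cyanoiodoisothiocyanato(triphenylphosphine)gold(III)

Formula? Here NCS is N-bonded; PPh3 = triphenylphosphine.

[Au(CN)I(NCS)(PPh3)]

Ligands: 1 cyano (CN, -1), 1 isothiocyanato (NCS, -1), 1 iodo (I, -1), 1 triphenylphosphine (PPh3, neutral). Ligand charge sum = -3.
With Au in oxidation state +3, the complex ion is [Au...].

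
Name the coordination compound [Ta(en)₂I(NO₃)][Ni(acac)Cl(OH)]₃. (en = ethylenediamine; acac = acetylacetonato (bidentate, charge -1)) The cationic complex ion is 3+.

Both ions are complex: the cation is named first with the plain metal name, the anion second with the -ate form; each ion's ligands are alphabetised independently.
The complex cation is given as 3+; its ligand charges sum to -2, so Ta = +5.
With 3 anions per cation, each anion must be 3/3 = 1−.
Anion: ligand charges sum to -3; for the ion to be 1−, Ni = +2.

bis(ethylenediamine)iodonitratotantalum(V) (acetylacetonato)chlorohydroxonickelate(II)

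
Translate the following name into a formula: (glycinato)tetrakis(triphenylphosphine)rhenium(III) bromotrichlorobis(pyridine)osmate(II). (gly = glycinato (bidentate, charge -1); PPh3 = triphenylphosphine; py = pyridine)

[Re(gly)(PPh3)4][OsBrCl3(py)2]

Cation [Re…]: ligand charges -1, Re(III) ⇒ ion charge 2+.
Anion [Os…]: ligand charges -4, Os(II) ⇒ ion charge 2−.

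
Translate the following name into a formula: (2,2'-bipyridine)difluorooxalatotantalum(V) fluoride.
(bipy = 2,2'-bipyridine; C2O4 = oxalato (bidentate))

Ligands: 1 2,2'-bipyridine (bipy, neutral), 1 oxalato (C2O4, -2), 2 fluoro (F, -1). Ligand charge sum = -4.
Charge balance with fluoride (-1) requires 1 complex ion per 1 fluoride.

[Ta(bipy)(C2O4)F2]F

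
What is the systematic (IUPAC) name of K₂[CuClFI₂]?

The 2 potassium counter-ions carry a total charge of +2, so each complex ion is 2−.
Ligand charges: 2×iodo (-1 each), 1×chloro (-1 each), 1×fluoro (-1 each); total -4. So Cu + (-4) = 2−, giving Cu = +2.
Ligands are named alphabetically: chloro before fluoro before iodo.
The complex ion is anionic, so copper takes the -ate form cuprate(II).

potassium chlorofluorodiiodocuprate(II)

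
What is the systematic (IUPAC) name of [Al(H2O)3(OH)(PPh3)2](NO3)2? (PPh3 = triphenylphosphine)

The 2 nitrate counter-ions carry a total charge of -2, so each complex ion is 2+.
Ligand charges: 1×hydroxo (-1 each), 2×triphenylphosphine (neutral), 3×aqua (neutral); total -1. So Al + (-1) = 2+, giving Al = +3.
Ligands are named alphabetically: aqua before hydroxo before triphenylphosphine.

triaquahydroxobis(triphenylphosphine)aluminium(III) nitrate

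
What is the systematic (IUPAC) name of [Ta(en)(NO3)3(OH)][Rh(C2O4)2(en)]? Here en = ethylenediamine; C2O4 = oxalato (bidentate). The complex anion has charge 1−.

(ethylenediamine)hydroxotrinitratotantalum(V) (ethylenediamine)dioxalatorhodate(III)

The complex anion is given as 1−; its ligand charges sum to -4, so Rh = +3.
A 1:1 salt means the cation carries the equal and opposite charge, 1+.
Cation: ligand charges sum to -4; for the ion to be 1+, Ta = +5.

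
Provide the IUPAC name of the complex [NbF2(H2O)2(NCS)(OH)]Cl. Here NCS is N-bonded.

The 1 chloride counter-ion carries a total charge of -1, so each complex ion is 1+.
Ligand charges: 2×aqua (neutral), 1×hydroxo (-1 each), 2×fluoro (-1 each), 1×isothiocyanato (-1 each); total -4. So Nb + (-4) = 1+, giving Nb = +5.
Ligands are named alphabetically: aqua before fluoro before hydroxo before isothiocyanato.

diaquadifluorohydroxoisothiocyanatoniobium(V) chloride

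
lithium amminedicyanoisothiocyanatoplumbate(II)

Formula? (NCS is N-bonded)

Ligands: 1 ammine (NH3, neutral), 1 isothiocyanato (NCS, -1), 2 cyano (CN, -1). Ligand charge sum = -3.
With Pb in oxidation state +2, the complex ion is [Pb...]^1−.
Charge balance with lithium (+1) requires 1 complex ion per 1 lithium.

Li[Pb(CN)2(NCS)(NH3)]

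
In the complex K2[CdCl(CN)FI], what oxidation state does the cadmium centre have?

2 potassium outside the brackets (+1 each) → the complex ion is 2−.
Ligand charges: 1×Cl = -1; 1×F = -1; 1×I = -1; 1×CN = -1; sum -4.
Cd + (-4) = 2− ⇒ Cd is +2.

+2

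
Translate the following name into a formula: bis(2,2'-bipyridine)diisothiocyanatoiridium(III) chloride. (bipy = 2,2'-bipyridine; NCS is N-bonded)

Ligands: 2 2,2'-bipyridine (bipy, neutral), 2 isothiocyanato (NCS, -1). Ligand charge sum = -2.
With Ir in oxidation state +3, the complex ion is [Ir...]^1+.
Charge balance with chloride (-1) requires 1 complex ion per 1 chloride.

[Ir(bipy)2(NCS)2]Cl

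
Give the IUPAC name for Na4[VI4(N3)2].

sodium diazidotetraiodovanadate(II)

The 4 sodium counter-ions carry a total charge of +4, so each complex ion is 4−.
Ligand charges: 2×azido (-1 each), 4×iodo (-1 each); total -6. So V + (-6) = 4−, giving V = +2.
Ligands are named alphabetically: azido before iodo.
The complex ion is anionic, so vanadium takes the -ate form vanadate(II).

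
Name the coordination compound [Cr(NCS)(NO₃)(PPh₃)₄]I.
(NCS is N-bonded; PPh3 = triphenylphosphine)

The 1 iodide counter-ion carries a total charge of -1, so each complex ion is 1+.
Ligand charges: 1×isothiocyanato (-1 each), 4×triphenylphosphine (neutral), 1×nitrato (-1 each); total -2. So Cr + (-2) = 1+, giving Cr = +3.
Ligands are named alphabetically: isothiocyanato before nitrato before triphenylphosphine.

isothiocyanatonitratotetrakis(triphenylphosphine)chromium(III) iodide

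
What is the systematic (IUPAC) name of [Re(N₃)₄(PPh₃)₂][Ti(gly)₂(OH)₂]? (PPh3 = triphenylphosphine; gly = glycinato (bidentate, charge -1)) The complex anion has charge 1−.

tetraazidobis(triphenylphosphine)rhenium(V) bis(glycinato)dihydroxotitanate(III)

The complex anion is given as 1−; its ligand charges sum to -4, so Ti = +3.
A 1:1 salt means the cation carries the equal and opposite charge, 1+.
Cation: ligand charges sum to -4; for the ion to be 1+, Re = +5.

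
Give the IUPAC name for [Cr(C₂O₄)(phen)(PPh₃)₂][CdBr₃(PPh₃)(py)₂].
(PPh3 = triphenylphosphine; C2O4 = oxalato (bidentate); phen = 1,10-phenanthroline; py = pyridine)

oxalato(1,10-phenanthroline)bis(triphenylphosphine)chromium(III) tribromobis(pyridine)(triphenylphosphine)cadmate(II)

Cadmium is always +2 in its complexes; the anion's ligand charges sum to -3, so the complex anion is 1−.
A 1:1 salt means the cation carries the equal and opposite charge, 1+.
Cation: ligand charges sum to -2; for the ion to be 1+, Cr = +3.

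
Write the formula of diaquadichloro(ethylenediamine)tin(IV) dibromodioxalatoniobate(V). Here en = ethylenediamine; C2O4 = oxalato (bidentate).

[SnCl2(en)(H2O)2][NbBr2(C2O4)2]2

Cation [Sn…]: ligand charges -2, Sn(IV) ⇒ ion charge 2+.
Anion [Nb…]: ligand charges -6, Nb(V) ⇒ ion charge 1−.
One 2+ cation requires 2 of the 1− anion.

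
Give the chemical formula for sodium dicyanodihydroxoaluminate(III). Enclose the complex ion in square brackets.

Ligands: 2 hydroxo (OH, -1), 2 cyano (CN, -1). Ligand charge sum = -4.
Charge balance with sodium (+1) requires 1 complex ion per 1 sodium.

Na[Al(CN)2(OH)2]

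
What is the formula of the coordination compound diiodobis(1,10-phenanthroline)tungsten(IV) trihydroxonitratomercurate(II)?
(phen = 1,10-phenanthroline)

[WI2(phen)2][Hg(NO3)(OH)3]

Cation [W…]: ligand charges -2, W(IV) ⇒ ion charge 2+.
Anion [Hg…]: ligand charges -4, Hg(II) ⇒ ion charge 2−.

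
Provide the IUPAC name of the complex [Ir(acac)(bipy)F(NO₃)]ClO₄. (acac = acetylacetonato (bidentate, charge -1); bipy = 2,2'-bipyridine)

The 1 perchlorate counter-ion carries a total charge of -1, so each complex ion is 1+.
Ligand charges: 1×nitrato (-1 each), 1×acetylacetonato (-1 each), 1×2,2'-bipyridine (neutral), 1×fluoro (-1 each); total -3. So Ir + (-3) = 1+, giving Ir = +4.
Ligands are named alphabetically: acetylacetonato before bipyridine before fluoro before nitrato.

(acetylacetonato)(2,2'-bipyridine)fluoronitratoiridium(IV) perchlorate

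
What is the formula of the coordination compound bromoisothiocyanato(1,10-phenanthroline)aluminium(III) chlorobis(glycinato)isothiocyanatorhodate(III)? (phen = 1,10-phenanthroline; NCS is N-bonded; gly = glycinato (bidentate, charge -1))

[AlBr(NCS)(phen)][RhCl(gly)2(NCS)]

Cation [Al…]: ligand charges -2, Al(III) ⇒ ion charge 1+.
Anion [Rh…]: ligand charges -4, Rh(III) ⇒ ion charge 1−.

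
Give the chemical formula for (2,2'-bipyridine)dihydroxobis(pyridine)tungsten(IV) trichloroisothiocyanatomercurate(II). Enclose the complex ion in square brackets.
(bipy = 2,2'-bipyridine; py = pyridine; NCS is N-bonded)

Cation [W…]: ligand charges -2, W(IV) ⇒ ion charge 2+.
Anion [Hg…]: ligand charges -4, Hg(II) ⇒ ion charge 2−.
One 2+ cation balances one 2− anion.

[W(bipy)(OH)2(py)2][HgCl3(NCS)]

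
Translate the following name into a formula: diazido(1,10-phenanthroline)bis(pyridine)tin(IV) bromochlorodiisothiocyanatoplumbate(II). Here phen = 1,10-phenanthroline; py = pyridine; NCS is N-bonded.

[Sn(N3)2(phen)(py)2][PbBrCl(NCS)2]

Cation [Sn…]: ligand charges -2, Sn(IV) ⇒ ion charge 2+.
Anion [Pb…]: ligand charges -4, Pb(II) ⇒ ion charge 2−.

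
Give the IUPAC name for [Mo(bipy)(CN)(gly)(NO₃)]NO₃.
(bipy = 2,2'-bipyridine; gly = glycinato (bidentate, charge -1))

The 1 nitrate counter-ion carries a total charge of -1, so each complex ion is 1+.
Ligand charges: 1×2,2'-bipyridine (neutral), 1×nitrato (-1 each), 1×cyano (-1 each), 1×glycinato (-1 each); total -3. So Mo + (-3) = 1+, giving Mo = +4.
Ligands are named alphabetically: bipyridine before cyano before glycinato before nitrato.

(2,2'-bipyridine)cyano(glycinato)nitratomolybdenum(IV) nitrate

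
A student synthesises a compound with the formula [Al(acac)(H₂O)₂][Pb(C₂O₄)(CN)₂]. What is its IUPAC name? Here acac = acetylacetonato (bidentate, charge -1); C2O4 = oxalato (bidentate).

Both ions are complex: the cation is named first with the plain metal name, the anion second with the -ate form; each ion's ligands are alphabetised independently.
Aluminium is always +3 in its complexes; the cation's ligand charges sum to -1, so the complex cation is 2+.
A 1:1 salt means the anion carries the equal and opposite charge, 2−.
Anion: ligand charges sum to -4; for the ion to be 2−, Pb = +2.

(acetylacetonato)diaquaaluminium(III) dicyanooxalatoplumbate(II)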